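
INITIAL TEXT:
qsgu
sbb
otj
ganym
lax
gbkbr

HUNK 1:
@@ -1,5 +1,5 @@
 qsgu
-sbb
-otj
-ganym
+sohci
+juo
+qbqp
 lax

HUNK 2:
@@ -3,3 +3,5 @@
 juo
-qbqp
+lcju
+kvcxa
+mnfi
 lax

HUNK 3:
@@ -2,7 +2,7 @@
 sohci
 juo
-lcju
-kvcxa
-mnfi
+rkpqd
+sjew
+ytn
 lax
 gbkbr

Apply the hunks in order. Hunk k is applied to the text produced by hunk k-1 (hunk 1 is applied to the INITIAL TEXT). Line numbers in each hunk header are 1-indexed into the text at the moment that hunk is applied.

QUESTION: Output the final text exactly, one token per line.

Hunk 1: at line 1 remove [sbb,otj,ganym] add [sohci,juo,qbqp] -> 6 lines: qsgu sohci juo qbqp lax gbkbr
Hunk 2: at line 3 remove [qbqp] add [lcju,kvcxa,mnfi] -> 8 lines: qsgu sohci juo lcju kvcxa mnfi lax gbkbr
Hunk 3: at line 2 remove [lcju,kvcxa,mnfi] add [rkpqd,sjew,ytn] -> 8 lines: qsgu sohci juo rkpqd sjew ytn lax gbkbr

Answer: qsgu
sohci
juo
rkpqd
sjew
ytn
lax
gbkbr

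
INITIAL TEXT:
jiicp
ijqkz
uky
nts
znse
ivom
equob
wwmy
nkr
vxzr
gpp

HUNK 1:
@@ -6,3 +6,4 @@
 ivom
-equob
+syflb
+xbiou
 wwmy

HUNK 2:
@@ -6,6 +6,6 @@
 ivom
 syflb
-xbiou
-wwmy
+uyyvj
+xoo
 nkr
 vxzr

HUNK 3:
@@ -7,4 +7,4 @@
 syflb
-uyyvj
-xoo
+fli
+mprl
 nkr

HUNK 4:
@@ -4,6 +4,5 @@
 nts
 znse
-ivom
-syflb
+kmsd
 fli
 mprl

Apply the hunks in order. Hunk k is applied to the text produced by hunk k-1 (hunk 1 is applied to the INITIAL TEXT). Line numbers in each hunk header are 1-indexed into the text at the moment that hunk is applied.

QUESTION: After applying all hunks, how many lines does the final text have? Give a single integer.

Hunk 1: at line 6 remove [equob] add [syflb,xbiou] -> 12 lines: jiicp ijqkz uky nts znse ivom syflb xbiou wwmy nkr vxzr gpp
Hunk 2: at line 6 remove [xbiou,wwmy] add [uyyvj,xoo] -> 12 lines: jiicp ijqkz uky nts znse ivom syflb uyyvj xoo nkr vxzr gpp
Hunk 3: at line 7 remove [uyyvj,xoo] add [fli,mprl] -> 12 lines: jiicp ijqkz uky nts znse ivom syflb fli mprl nkr vxzr gpp
Hunk 4: at line 4 remove [ivom,syflb] add [kmsd] -> 11 lines: jiicp ijqkz uky nts znse kmsd fli mprl nkr vxzr gpp
Final line count: 11

Answer: 11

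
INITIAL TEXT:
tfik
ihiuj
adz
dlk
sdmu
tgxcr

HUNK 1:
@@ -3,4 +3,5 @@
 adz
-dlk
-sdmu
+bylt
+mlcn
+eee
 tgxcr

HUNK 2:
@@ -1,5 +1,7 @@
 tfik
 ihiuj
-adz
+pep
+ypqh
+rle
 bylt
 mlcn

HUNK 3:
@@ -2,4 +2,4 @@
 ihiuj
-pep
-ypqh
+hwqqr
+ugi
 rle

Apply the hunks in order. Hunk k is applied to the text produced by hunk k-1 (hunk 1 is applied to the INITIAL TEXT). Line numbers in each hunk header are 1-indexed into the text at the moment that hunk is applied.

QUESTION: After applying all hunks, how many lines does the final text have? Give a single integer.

Hunk 1: at line 3 remove [dlk,sdmu] add [bylt,mlcn,eee] -> 7 lines: tfik ihiuj adz bylt mlcn eee tgxcr
Hunk 2: at line 1 remove [adz] add [pep,ypqh,rle] -> 9 lines: tfik ihiuj pep ypqh rle bylt mlcn eee tgxcr
Hunk 3: at line 2 remove [pep,ypqh] add [hwqqr,ugi] -> 9 lines: tfik ihiuj hwqqr ugi rle bylt mlcn eee tgxcr
Final line count: 9

Answer: 9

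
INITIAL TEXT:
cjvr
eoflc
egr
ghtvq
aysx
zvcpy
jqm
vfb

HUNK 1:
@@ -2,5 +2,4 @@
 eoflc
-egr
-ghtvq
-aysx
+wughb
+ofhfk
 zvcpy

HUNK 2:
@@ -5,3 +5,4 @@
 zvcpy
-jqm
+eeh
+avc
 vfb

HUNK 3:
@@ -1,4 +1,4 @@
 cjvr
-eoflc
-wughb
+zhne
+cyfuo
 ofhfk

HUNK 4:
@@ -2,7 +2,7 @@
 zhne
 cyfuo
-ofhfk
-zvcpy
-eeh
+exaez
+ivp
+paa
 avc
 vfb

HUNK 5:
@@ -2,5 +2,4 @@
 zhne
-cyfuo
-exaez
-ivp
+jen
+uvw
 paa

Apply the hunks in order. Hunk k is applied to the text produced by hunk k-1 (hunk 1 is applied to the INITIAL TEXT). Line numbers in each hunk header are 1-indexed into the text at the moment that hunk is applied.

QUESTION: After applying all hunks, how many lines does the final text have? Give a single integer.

Answer: 7

Derivation:
Hunk 1: at line 2 remove [egr,ghtvq,aysx] add [wughb,ofhfk] -> 7 lines: cjvr eoflc wughb ofhfk zvcpy jqm vfb
Hunk 2: at line 5 remove [jqm] add [eeh,avc] -> 8 lines: cjvr eoflc wughb ofhfk zvcpy eeh avc vfb
Hunk 3: at line 1 remove [eoflc,wughb] add [zhne,cyfuo] -> 8 lines: cjvr zhne cyfuo ofhfk zvcpy eeh avc vfb
Hunk 4: at line 2 remove [ofhfk,zvcpy,eeh] add [exaez,ivp,paa] -> 8 lines: cjvr zhne cyfuo exaez ivp paa avc vfb
Hunk 5: at line 2 remove [cyfuo,exaez,ivp] add [jen,uvw] -> 7 lines: cjvr zhne jen uvw paa avc vfb
Final line count: 7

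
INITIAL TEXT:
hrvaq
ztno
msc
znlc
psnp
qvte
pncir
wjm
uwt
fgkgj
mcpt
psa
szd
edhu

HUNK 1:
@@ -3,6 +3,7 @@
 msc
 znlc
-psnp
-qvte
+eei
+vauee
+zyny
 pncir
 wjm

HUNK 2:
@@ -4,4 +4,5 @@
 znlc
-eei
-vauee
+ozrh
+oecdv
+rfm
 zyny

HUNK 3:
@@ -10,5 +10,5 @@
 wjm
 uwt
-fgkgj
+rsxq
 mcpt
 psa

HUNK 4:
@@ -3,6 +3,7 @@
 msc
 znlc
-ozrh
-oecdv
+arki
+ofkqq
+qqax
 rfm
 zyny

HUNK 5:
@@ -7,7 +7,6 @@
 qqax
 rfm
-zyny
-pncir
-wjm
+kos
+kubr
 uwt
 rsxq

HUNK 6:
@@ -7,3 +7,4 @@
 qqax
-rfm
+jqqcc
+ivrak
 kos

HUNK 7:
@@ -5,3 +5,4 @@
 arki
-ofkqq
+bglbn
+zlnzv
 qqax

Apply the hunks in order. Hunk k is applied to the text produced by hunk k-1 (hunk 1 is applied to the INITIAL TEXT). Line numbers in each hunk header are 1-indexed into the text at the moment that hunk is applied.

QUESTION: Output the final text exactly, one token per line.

Answer: hrvaq
ztno
msc
znlc
arki
bglbn
zlnzv
qqax
jqqcc
ivrak
kos
kubr
uwt
rsxq
mcpt
psa
szd
edhu

Derivation:
Hunk 1: at line 3 remove [psnp,qvte] add [eei,vauee,zyny] -> 15 lines: hrvaq ztno msc znlc eei vauee zyny pncir wjm uwt fgkgj mcpt psa szd edhu
Hunk 2: at line 4 remove [eei,vauee] add [ozrh,oecdv,rfm] -> 16 lines: hrvaq ztno msc znlc ozrh oecdv rfm zyny pncir wjm uwt fgkgj mcpt psa szd edhu
Hunk 3: at line 10 remove [fgkgj] add [rsxq] -> 16 lines: hrvaq ztno msc znlc ozrh oecdv rfm zyny pncir wjm uwt rsxq mcpt psa szd edhu
Hunk 4: at line 3 remove [ozrh,oecdv] add [arki,ofkqq,qqax] -> 17 lines: hrvaq ztno msc znlc arki ofkqq qqax rfm zyny pncir wjm uwt rsxq mcpt psa szd edhu
Hunk 5: at line 7 remove [zyny,pncir,wjm] add [kos,kubr] -> 16 lines: hrvaq ztno msc znlc arki ofkqq qqax rfm kos kubr uwt rsxq mcpt psa szd edhu
Hunk 6: at line 7 remove [rfm] add [jqqcc,ivrak] -> 17 lines: hrvaq ztno msc znlc arki ofkqq qqax jqqcc ivrak kos kubr uwt rsxq mcpt psa szd edhu
Hunk 7: at line 5 remove [ofkqq] add [bglbn,zlnzv] -> 18 lines: hrvaq ztno msc znlc arki bglbn zlnzv qqax jqqcc ivrak kos kubr uwt rsxq mcpt psa szd edhu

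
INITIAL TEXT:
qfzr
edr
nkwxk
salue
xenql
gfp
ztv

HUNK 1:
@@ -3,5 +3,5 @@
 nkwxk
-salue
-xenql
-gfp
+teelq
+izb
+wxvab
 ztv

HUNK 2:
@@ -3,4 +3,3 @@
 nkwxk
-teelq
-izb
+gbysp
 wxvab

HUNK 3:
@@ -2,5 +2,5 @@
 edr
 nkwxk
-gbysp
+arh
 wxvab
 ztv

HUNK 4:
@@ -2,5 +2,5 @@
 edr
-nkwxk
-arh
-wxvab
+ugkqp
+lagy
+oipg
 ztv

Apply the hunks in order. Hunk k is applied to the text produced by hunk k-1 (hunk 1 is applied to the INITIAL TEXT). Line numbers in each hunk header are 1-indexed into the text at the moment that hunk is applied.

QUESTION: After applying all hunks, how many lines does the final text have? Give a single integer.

Answer: 6

Derivation:
Hunk 1: at line 3 remove [salue,xenql,gfp] add [teelq,izb,wxvab] -> 7 lines: qfzr edr nkwxk teelq izb wxvab ztv
Hunk 2: at line 3 remove [teelq,izb] add [gbysp] -> 6 lines: qfzr edr nkwxk gbysp wxvab ztv
Hunk 3: at line 2 remove [gbysp] add [arh] -> 6 lines: qfzr edr nkwxk arh wxvab ztv
Hunk 4: at line 2 remove [nkwxk,arh,wxvab] add [ugkqp,lagy,oipg] -> 6 lines: qfzr edr ugkqp lagy oipg ztv
Final line count: 6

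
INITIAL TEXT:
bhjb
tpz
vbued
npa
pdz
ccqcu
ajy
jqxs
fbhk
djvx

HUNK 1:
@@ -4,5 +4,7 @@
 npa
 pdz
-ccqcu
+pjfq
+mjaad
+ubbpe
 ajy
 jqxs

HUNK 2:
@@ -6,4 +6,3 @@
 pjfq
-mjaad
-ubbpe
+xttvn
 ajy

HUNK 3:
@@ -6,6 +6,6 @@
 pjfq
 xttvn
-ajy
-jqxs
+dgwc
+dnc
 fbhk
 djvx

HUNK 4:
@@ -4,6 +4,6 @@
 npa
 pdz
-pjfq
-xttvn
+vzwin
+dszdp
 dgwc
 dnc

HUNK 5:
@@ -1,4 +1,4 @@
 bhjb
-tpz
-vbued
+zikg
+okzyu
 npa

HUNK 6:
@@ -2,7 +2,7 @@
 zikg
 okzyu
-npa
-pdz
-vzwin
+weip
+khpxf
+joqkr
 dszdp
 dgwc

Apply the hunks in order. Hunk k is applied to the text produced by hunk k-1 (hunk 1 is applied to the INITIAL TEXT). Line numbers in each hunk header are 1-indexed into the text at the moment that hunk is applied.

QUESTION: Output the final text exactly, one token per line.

Answer: bhjb
zikg
okzyu
weip
khpxf
joqkr
dszdp
dgwc
dnc
fbhk
djvx

Derivation:
Hunk 1: at line 4 remove [ccqcu] add [pjfq,mjaad,ubbpe] -> 12 lines: bhjb tpz vbued npa pdz pjfq mjaad ubbpe ajy jqxs fbhk djvx
Hunk 2: at line 6 remove [mjaad,ubbpe] add [xttvn] -> 11 lines: bhjb tpz vbued npa pdz pjfq xttvn ajy jqxs fbhk djvx
Hunk 3: at line 6 remove [ajy,jqxs] add [dgwc,dnc] -> 11 lines: bhjb tpz vbued npa pdz pjfq xttvn dgwc dnc fbhk djvx
Hunk 4: at line 4 remove [pjfq,xttvn] add [vzwin,dszdp] -> 11 lines: bhjb tpz vbued npa pdz vzwin dszdp dgwc dnc fbhk djvx
Hunk 5: at line 1 remove [tpz,vbued] add [zikg,okzyu] -> 11 lines: bhjb zikg okzyu npa pdz vzwin dszdp dgwc dnc fbhk djvx
Hunk 6: at line 2 remove [npa,pdz,vzwin] add [weip,khpxf,joqkr] -> 11 lines: bhjb zikg okzyu weip khpxf joqkr dszdp dgwc dnc fbhk djvx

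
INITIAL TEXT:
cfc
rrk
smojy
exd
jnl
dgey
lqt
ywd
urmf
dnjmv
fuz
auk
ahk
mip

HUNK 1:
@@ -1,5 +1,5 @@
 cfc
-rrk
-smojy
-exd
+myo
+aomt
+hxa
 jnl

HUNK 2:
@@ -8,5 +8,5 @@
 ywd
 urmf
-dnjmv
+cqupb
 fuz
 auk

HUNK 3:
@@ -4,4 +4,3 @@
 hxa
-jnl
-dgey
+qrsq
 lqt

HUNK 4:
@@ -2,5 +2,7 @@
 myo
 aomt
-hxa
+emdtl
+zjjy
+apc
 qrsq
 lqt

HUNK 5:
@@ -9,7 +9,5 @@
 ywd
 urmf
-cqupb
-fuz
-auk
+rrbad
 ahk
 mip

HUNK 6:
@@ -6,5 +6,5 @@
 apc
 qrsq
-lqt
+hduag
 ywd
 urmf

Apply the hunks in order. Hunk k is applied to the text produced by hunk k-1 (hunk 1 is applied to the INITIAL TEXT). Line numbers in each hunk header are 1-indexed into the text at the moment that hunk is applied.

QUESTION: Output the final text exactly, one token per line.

Answer: cfc
myo
aomt
emdtl
zjjy
apc
qrsq
hduag
ywd
urmf
rrbad
ahk
mip

Derivation:
Hunk 1: at line 1 remove [rrk,smojy,exd] add [myo,aomt,hxa] -> 14 lines: cfc myo aomt hxa jnl dgey lqt ywd urmf dnjmv fuz auk ahk mip
Hunk 2: at line 8 remove [dnjmv] add [cqupb] -> 14 lines: cfc myo aomt hxa jnl dgey lqt ywd urmf cqupb fuz auk ahk mip
Hunk 3: at line 4 remove [jnl,dgey] add [qrsq] -> 13 lines: cfc myo aomt hxa qrsq lqt ywd urmf cqupb fuz auk ahk mip
Hunk 4: at line 2 remove [hxa] add [emdtl,zjjy,apc] -> 15 lines: cfc myo aomt emdtl zjjy apc qrsq lqt ywd urmf cqupb fuz auk ahk mip
Hunk 5: at line 9 remove [cqupb,fuz,auk] add [rrbad] -> 13 lines: cfc myo aomt emdtl zjjy apc qrsq lqt ywd urmf rrbad ahk mip
Hunk 6: at line 6 remove [lqt] add [hduag] -> 13 lines: cfc myo aomt emdtl zjjy apc qrsq hduag ywd urmf rrbad ahk mip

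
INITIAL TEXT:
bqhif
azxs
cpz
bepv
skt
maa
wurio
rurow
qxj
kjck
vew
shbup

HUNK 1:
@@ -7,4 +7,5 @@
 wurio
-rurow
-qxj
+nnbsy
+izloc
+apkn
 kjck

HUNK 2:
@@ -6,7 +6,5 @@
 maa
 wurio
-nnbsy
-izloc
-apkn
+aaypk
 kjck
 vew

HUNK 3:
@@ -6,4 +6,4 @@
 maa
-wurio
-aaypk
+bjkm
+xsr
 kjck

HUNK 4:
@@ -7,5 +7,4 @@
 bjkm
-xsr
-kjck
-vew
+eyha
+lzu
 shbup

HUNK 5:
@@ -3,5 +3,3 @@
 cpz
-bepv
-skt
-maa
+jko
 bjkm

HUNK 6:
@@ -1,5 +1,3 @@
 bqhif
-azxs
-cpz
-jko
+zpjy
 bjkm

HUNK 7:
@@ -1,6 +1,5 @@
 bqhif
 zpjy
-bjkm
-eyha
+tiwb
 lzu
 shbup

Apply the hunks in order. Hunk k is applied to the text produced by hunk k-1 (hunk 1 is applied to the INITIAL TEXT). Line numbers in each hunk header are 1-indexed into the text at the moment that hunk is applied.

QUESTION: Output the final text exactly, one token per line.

Hunk 1: at line 7 remove [rurow,qxj] add [nnbsy,izloc,apkn] -> 13 lines: bqhif azxs cpz bepv skt maa wurio nnbsy izloc apkn kjck vew shbup
Hunk 2: at line 6 remove [nnbsy,izloc,apkn] add [aaypk] -> 11 lines: bqhif azxs cpz bepv skt maa wurio aaypk kjck vew shbup
Hunk 3: at line 6 remove [wurio,aaypk] add [bjkm,xsr] -> 11 lines: bqhif azxs cpz bepv skt maa bjkm xsr kjck vew shbup
Hunk 4: at line 7 remove [xsr,kjck,vew] add [eyha,lzu] -> 10 lines: bqhif azxs cpz bepv skt maa bjkm eyha lzu shbup
Hunk 5: at line 3 remove [bepv,skt,maa] add [jko] -> 8 lines: bqhif azxs cpz jko bjkm eyha lzu shbup
Hunk 6: at line 1 remove [azxs,cpz,jko] add [zpjy] -> 6 lines: bqhif zpjy bjkm eyha lzu shbup
Hunk 7: at line 1 remove [bjkm,eyha] add [tiwb] -> 5 lines: bqhif zpjy tiwb lzu shbup

Answer: bqhif
zpjy
tiwb
lzu
shbup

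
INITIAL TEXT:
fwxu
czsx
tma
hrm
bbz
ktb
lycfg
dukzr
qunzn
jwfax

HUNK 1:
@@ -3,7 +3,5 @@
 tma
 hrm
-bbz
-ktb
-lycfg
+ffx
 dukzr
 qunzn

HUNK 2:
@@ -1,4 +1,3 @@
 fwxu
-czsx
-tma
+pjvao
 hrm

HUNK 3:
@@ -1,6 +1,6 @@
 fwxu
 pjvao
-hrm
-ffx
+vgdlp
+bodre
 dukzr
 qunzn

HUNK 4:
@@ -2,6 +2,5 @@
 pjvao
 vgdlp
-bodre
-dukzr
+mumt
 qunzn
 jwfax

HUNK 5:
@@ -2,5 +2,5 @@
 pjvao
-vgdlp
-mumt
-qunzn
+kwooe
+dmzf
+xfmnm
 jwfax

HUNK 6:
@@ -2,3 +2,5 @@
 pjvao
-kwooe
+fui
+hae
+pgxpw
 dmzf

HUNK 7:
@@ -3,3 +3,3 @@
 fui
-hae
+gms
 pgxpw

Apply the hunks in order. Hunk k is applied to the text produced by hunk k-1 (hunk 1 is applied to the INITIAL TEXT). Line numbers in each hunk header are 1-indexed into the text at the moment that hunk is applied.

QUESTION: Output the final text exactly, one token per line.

Hunk 1: at line 3 remove [bbz,ktb,lycfg] add [ffx] -> 8 lines: fwxu czsx tma hrm ffx dukzr qunzn jwfax
Hunk 2: at line 1 remove [czsx,tma] add [pjvao] -> 7 lines: fwxu pjvao hrm ffx dukzr qunzn jwfax
Hunk 3: at line 1 remove [hrm,ffx] add [vgdlp,bodre] -> 7 lines: fwxu pjvao vgdlp bodre dukzr qunzn jwfax
Hunk 4: at line 2 remove [bodre,dukzr] add [mumt] -> 6 lines: fwxu pjvao vgdlp mumt qunzn jwfax
Hunk 5: at line 2 remove [vgdlp,mumt,qunzn] add [kwooe,dmzf,xfmnm] -> 6 lines: fwxu pjvao kwooe dmzf xfmnm jwfax
Hunk 6: at line 2 remove [kwooe] add [fui,hae,pgxpw] -> 8 lines: fwxu pjvao fui hae pgxpw dmzf xfmnm jwfax
Hunk 7: at line 3 remove [hae] add [gms] -> 8 lines: fwxu pjvao fui gms pgxpw dmzf xfmnm jwfax

Answer: fwxu
pjvao
fui
gms
pgxpw
dmzf
xfmnm
jwfax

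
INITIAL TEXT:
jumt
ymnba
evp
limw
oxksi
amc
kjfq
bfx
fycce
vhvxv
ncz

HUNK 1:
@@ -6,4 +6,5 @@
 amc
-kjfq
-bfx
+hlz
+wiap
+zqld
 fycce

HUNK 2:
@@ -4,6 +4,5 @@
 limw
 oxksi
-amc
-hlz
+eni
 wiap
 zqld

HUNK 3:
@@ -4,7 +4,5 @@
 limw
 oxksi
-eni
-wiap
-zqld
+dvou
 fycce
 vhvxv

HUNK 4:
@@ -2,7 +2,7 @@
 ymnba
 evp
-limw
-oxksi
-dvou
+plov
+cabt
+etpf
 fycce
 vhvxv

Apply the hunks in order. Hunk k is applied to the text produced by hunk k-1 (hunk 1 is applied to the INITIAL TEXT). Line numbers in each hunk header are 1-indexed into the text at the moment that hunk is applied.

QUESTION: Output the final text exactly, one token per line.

Answer: jumt
ymnba
evp
plov
cabt
etpf
fycce
vhvxv
ncz

Derivation:
Hunk 1: at line 6 remove [kjfq,bfx] add [hlz,wiap,zqld] -> 12 lines: jumt ymnba evp limw oxksi amc hlz wiap zqld fycce vhvxv ncz
Hunk 2: at line 4 remove [amc,hlz] add [eni] -> 11 lines: jumt ymnba evp limw oxksi eni wiap zqld fycce vhvxv ncz
Hunk 3: at line 4 remove [eni,wiap,zqld] add [dvou] -> 9 lines: jumt ymnba evp limw oxksi dvou fycce vhvxv ncz
Hunk 4: at line 2 remove [limw,oxksi,dvou] add [plov,cabt,etpf] -> 9 lines: jumt ymnba evp plov cabt etpf fycce vhvxv ncz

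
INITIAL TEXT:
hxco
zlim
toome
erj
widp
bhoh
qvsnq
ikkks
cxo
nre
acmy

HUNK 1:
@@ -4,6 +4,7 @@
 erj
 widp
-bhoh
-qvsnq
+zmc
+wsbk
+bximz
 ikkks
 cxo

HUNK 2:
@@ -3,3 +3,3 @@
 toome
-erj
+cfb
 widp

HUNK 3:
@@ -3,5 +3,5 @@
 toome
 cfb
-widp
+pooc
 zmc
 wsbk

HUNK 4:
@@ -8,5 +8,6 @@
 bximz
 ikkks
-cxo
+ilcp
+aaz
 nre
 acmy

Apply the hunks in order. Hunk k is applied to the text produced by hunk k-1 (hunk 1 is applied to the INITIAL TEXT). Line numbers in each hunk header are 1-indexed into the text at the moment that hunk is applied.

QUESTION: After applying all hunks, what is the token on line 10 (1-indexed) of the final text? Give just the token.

Answer: ilcp

Derivation:
Hunk 1: at line 4 remove [bhoh,qvsnq] add [zmc,wsbk,bximz] -> 12 lines: hxco zlim toome erj widp zmc wsbk bximz ikkks cxo nre acmy
Hunk 2: at line 3 remove [erj] add [cfb] -> 12 lines: hxco zlim toome cfb widp zmc wsbk bximz ikkks cxo nre acmy
Hunk 3: at line 3 remove [widp] add [pooc] -> 12 lines: hxco zlim toome cfb pooc zmc wsbk bximz ikkks cxo nre acmy
Hunk 4: at line 8 remove [cxo] add [ilcp,aaz] -> 13 lines: hxco zlim toome cfb pooc zmc wsbk bximz ikkks ilcp aaz nre acmy
Final line 10: ilcp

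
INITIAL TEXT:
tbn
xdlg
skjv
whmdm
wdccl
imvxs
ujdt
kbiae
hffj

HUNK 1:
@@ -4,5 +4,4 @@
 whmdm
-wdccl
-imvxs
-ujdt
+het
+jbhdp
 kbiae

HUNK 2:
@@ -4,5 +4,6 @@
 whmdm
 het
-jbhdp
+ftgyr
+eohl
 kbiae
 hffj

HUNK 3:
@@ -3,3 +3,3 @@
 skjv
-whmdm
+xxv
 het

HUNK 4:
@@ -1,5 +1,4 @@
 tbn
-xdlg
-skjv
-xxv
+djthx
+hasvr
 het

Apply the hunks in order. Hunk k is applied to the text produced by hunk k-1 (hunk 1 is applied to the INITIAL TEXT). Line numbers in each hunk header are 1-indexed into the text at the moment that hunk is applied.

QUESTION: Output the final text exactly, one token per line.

Hunk 1: at line 4 remove [wdccl,imvxs,ujdt] add [het,jbhdp] -> 8 lines: tbn xdlg skjv whmdm het jbhdp kbiae hffj
Hunk 2: at line 4 remove [jbhdp] add [ftgyr,eohl] -> 9 lines: tbn xdlg skjv whmdm het ftgyr eohl kbiae hffj
Hunk 3: at line 3 remove [whmdm] add [xxv] -> 9 lines: tbn xdlg skjv xxv het ftgyr eohl kbiae hffj
Hunk 4: at line 1 remove [xdlg,skjv,xxv] add [djthx,hasvr] -> 8 lines: tbn djthx hasvr het ftgyr eohl kbiae hffj

Answer: tbn
djthx
hasvr
het
ftgyr
eohl
kbiae
hffj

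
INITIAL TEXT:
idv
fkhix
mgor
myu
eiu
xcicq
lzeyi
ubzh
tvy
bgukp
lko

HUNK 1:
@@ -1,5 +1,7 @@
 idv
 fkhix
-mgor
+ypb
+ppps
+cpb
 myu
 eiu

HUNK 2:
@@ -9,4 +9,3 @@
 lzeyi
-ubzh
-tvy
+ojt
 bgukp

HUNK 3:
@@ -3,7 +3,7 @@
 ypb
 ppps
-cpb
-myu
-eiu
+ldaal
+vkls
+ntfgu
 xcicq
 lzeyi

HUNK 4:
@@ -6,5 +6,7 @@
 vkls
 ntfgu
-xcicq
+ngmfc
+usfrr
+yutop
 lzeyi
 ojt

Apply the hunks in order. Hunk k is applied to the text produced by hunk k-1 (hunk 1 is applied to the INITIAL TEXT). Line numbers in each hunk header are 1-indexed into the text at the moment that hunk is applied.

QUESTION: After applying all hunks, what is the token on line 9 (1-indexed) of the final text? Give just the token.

Answer: usfrr

Derivation:
Hunk 1: at line 1 remove [mgor] add [ypb,ppps,cpb] -> 13 lines: idv fkhix ypb ppps cpb myu eiu xcicq lzeyi ubzh tvy bgukp lko
Hunk 2: at line 9 remove [ubzh,tvy] add [ojt] -> 12 lines: idv fkhix ypb ppps cpb myu eiu xcicq lzeyi ojt bgukp lko
Hunk 3: at line 3 remove [cpb,myu,eiu] add [ldaal,vkls,ntfgu] -> 12 lines: idv fkhix ypb ppps ldaal vkls ntfgu xcicq lzeyi ojt bgukp lko
Hunk 4: at line 6 remove [xcicq] add [ngmfc,usfrr,yutop] -> 14 lines: idv fkhix ypb ppps ldaal vkls ntfgu ngmfc usfrr yutop lzeyi ojt bgukp lko
Final line 9: usfrr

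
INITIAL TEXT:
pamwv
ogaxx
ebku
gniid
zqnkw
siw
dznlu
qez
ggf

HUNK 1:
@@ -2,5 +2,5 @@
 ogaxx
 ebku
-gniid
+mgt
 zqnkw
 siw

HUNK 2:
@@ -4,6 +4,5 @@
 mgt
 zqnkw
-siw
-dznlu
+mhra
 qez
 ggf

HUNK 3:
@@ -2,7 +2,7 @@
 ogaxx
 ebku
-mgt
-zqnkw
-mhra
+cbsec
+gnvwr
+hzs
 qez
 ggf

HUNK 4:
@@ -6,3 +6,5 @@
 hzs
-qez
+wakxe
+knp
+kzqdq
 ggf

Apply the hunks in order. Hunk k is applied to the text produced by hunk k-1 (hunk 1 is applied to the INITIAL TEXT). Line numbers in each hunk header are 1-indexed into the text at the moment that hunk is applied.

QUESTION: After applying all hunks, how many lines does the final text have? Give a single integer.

Answer: 10

Derivation:
Hunk 1: at line 2 remove [gniid] add [mgt] -> 9 lines: pamwv ogaxx ebku mgt zqnkw siw dznlu qez ggf
Hunk 2: at line 4 remove [siw,dznlu] add [mhra] -> 8 lines: pamwv ogaxx ebku mgt zqnkw mhra qez ggf
Hunk 3: at line 2 remove [mgt,zqnkw,mhra] add [cbsec,gnvwr,hzs] -> 8 lines: pamwv ogaxx ebku cbsec gnvwr hzs qez ggf
Hunk 4: at line 6 remove [qez] add [wakxe,knp,kzqdq] -> 10 lines: pamwv ogaxx ebku cbsec gnvwr hzs wakxe knp kzqdq ggf
Final line count: 10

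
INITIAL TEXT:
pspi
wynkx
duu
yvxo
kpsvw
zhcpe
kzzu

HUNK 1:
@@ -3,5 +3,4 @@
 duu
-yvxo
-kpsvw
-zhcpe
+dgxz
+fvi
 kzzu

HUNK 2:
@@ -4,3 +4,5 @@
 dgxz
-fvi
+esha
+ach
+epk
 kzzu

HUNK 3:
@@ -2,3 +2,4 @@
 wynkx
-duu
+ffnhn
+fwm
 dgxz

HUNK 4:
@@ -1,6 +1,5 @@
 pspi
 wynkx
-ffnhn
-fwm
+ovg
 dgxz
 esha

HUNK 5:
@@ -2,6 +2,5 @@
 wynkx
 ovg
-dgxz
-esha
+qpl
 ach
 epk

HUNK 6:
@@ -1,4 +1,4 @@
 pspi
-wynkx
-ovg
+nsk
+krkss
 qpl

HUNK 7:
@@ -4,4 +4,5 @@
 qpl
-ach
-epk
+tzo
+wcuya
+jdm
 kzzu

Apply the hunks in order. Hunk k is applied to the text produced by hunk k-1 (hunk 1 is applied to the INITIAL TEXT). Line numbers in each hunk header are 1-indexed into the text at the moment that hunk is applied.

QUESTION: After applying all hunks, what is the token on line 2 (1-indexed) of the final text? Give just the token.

Hunk 1: at line 3 remove [yvxo,kpsvw,zhcpe] add [dgxz,fvi] -> 6 lines: pspi wynkx duu dgxz fvi kzzu
Hunk 2: at line 4 remove [fvi] add [esha,ach,epk] -> 8 lines: pspi wynkx duu dgxz esha ach epk kzzu
Hunk 3: at line 2 remove [duu] add [ffnhn,fwm] -> 9 lines: pspi wynkx ffnhn fwm dgxz esha ach epk kzzu
Hunk 4: at line 1 remove [ffnhn,fwm] add [ovg] -> 8 lines: pspi wynkx ovg dgxz esha ach epk kzzu
Hunk 5: at line 2 remove [dgxz,esha] add [qpl] -> 7 lines: pspi wynkx ovg qpl ach epk kzzu
Hunk 6: at line 1 remove [wynkx,ovg] add [nsk,krkss] -> 7 lines: pspi nsk krkss qpl ach epk kzzu
Hunk 7: at line 4 remove [ach,epk] add [tzo,wcuya,jdm] -> 8 lines: pspi nsk krkss qpl tzo wcuya jdm kzzu
Final line 2: nsk

Answer: nsk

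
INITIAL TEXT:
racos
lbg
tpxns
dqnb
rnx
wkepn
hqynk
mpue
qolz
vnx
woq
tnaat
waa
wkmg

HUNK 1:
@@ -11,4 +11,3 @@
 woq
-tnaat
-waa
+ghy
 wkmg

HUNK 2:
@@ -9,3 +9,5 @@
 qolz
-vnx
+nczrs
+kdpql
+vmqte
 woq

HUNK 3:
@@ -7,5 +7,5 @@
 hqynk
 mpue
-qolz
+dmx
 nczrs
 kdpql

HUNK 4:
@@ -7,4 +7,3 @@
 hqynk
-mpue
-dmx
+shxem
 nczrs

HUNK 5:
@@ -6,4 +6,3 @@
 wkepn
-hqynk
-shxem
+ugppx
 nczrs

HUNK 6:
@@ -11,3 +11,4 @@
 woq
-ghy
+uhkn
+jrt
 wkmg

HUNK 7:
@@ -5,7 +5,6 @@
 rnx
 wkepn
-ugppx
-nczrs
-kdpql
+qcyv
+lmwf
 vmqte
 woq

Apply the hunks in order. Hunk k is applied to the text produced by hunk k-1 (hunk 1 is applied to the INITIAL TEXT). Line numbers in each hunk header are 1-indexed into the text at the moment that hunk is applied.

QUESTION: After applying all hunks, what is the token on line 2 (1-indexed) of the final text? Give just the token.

Hunk 1: at line 11 remove [tnaat,waa] add [ghy] -> 13 lines: racos lbg tpxns dqnb rnx wkepn hqynk mpue qolz vnx woq ghy wkmg
Hunk 2: at line 9 remove [vnx] add [nczrs,kdpql,vmqte] -> 15 lines: racos lbg tpxns dqnb rnx wkepn hqynk mpue qolz nczrs kdpql vmqte woq ghy wkmg
Hunk 3: at line 7 remove [qolz] add [dmx] -> 15 lines: racos lbg tpxns dqnb rnx wkepn hqynk mpue dmx nczrs kdpql vmqte woq ghy wkmg
Hunk 4: at line 7 remove [mpue,dmx] add [shxem] -> 14 lines: racos lbg tpxns dqnb rnx wkepn hqynk shxem nczrs kdpql vmqte woq ghy wkmg
Hunk 5: at line 6 remove [hqynk,shxem] add [ugppx] -> 13 lines: racos lbg tpxns dqnb rnx wkepn ugppx nczrs kdpql vmqte woq ghy wkmg
Hunk 6: at line 11 remove [ghy] add [uhkn,jrt] -> 14 lines: racos lbg tpxns dqnb rnx wkepn ugppx nczrs kdpql vmqte woq uhkn jrt wkmg
Hunk 7: at line 5 remove [ugppx,nczrs,kdpql] add [qcyv,lmwf] -> 13 lines: racos lbg tpxns dqnb rnx wkepn qcyv lmwf vmqte woq uhkn jrt wkmg
Final line 2: lbg

Answer: lbg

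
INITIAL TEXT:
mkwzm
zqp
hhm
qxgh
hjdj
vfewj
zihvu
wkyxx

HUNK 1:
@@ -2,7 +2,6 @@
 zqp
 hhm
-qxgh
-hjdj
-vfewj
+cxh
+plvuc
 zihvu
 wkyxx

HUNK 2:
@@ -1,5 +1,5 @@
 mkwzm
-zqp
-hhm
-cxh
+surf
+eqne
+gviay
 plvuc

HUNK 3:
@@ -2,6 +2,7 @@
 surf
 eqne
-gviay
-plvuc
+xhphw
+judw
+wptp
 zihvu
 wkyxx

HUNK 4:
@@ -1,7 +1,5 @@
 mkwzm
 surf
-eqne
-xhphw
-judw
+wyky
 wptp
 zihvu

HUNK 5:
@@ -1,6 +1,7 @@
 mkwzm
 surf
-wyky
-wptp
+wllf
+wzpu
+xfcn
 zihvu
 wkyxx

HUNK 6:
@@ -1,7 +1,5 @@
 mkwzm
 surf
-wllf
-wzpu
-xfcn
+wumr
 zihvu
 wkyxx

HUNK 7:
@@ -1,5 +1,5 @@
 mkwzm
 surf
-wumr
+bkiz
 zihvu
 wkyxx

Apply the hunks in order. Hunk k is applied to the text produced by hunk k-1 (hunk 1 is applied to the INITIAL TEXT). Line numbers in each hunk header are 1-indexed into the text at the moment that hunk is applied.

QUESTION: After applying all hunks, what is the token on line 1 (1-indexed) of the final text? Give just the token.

Hunk 1: at line 2 remove [qxgh,hjdj,vfewj] add [cxh,plvuc] -> 7 lines: mkwzm zqp hhm cxh plvuc zihvu wkyxx
Hunk 2: at line 1 remove [zqp,hhm,cxh] add [surf,eqne,gviay] -> 7 lines: mkwzm surf eqne gviay plvuc zihvu wkyxx
Hunk 3: at line 2 remove [gviay,plvuc] add [xhphw,judw,wptp] -> 8 lines: mkwzm surf eqne xhphw judw wptp zihvu wkyxx
Hunk 4: at line 1 remove [eqne,xhphw,judw] add [wyky] -> 6 lines: mkwzm surf wyky wptp zihvu wkyxx
Hunk 5: at line 1 remove [wyky,wptp] add [wllf,wzpu,xfcn] -> 7 lines: mkwzm surf wllf wzpu xfcn zihvu wkyxx
Hunk 6: at line 1 remove [wllf,wzpu,xfcn] add [wumr] -> 5 lines: mkwzm surf wumr zihvu wkyxx
Hunk 7: at line 1 remove [wumr] add [bkiz] -> 5 lines: mkwzm surf bkiz zihvu wkyxx
Final line 1: mkwzm

Answer: mkwzm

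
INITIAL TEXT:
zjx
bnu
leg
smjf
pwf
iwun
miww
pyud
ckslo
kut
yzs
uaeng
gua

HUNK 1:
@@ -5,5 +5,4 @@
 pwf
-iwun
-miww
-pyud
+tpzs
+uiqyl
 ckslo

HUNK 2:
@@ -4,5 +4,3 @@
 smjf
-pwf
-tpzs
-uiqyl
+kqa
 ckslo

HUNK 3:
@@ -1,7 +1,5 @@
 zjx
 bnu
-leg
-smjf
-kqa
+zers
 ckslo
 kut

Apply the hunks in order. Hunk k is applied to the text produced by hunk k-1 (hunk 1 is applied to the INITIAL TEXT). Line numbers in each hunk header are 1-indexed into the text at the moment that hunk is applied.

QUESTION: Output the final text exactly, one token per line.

Hunk 1: at line 5 remove [iwun,miww,pyud] add [tpzs,uiqyl] -> 12 lines: zjx bnu leg smjf pwf tpzs uiqyl ckslo kut yzs uaeng gua
Hunk 2: at line 4 remove [pwf,tpzs,uiqyl] add [kqa] -> 10 lines: zjx bnu leg smjf kqa ckslo kut yzs uaeng gua
Hunk 3: at line 1 remove [leg,smjf,kqa] add [zers] -> 8 lines: zjx bnu zers ckslo kut yzs uaeng gua

Answer: zjx
bnu
zers
ckslo
kut
yzs
uaeng
gua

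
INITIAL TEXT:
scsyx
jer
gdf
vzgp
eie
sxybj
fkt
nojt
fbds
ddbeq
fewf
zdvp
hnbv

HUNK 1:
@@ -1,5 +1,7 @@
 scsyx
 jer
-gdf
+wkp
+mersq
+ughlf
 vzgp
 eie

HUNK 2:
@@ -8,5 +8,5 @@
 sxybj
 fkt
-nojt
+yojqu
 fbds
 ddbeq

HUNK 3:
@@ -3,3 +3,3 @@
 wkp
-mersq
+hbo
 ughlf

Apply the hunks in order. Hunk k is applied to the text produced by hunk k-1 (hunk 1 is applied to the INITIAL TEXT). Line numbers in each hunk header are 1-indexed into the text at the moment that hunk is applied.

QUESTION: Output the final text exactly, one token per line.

Hunk 1: at line 1 remove [gdf] add [wkp,mersq,ughlf] -> 15 lines: scsyx jer wkp mersq ughlf vzgp eie sxybj fkt nojt fbds ddbeq fewf zdvp hnbv
Hunk 2: at line 8 remove [nojt] add [yojqu] -> 15 lines: scsyx jer wkp mersq ughlf vzgp eie sxybj fkt yojqu fbds ddbeq fewf zdvp hnbv
Hunk 3: at line 3 remove [mersq] add [hbo] -> 15 lines: scsyx jer wkp hbo ughlf vzgp eie sxybj fkt yojqu fbds ddbeq fewf zdvp hnbv

Answer: scsyx
jer
wkp
hbo
ughlf
vzgp
eie
sxybj
fkt
yojqu
fbds
ddbeq
fewf
zdvp
hnbv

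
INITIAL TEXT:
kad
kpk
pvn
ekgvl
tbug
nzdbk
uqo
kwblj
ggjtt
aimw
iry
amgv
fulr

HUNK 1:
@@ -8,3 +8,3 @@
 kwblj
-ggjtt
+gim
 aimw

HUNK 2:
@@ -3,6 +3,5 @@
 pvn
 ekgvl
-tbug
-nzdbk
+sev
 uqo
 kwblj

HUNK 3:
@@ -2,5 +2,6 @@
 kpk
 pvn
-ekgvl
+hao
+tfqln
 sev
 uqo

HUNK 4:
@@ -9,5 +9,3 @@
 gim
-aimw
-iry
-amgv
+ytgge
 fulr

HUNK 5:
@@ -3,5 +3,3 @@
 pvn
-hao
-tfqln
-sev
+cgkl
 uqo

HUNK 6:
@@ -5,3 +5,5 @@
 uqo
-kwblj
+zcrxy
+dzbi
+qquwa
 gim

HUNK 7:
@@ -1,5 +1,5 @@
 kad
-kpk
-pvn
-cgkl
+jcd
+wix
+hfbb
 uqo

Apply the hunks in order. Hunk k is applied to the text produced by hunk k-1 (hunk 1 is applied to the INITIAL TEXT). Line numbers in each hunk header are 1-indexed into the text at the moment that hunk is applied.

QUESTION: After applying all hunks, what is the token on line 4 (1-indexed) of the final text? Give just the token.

Answer: hfbb

Derivation:
Hunk 1: at line 8 remove [ggjtt] add [gim] -> 13 lines: kad kpk pvn ekgvl tbug nzdbk uqo kwblj gim aimw iry amgv fulr
Hunk 2: at line 3 remove [tbug,nzdbk] add [sev] -> 12 lines: kad kpk pvn ekgvl sev uqo kwblj gim aimw iry amgv fulr
Hunk 3: at line 2 remove [ekgvl] add [hao,tfqln] -> 13 lines: kad kpk pvn hao tfqln sev uqo kwblj gim aimw iry amgv fulr
Hunk 4: at line 9 remove [aimw,iry,amgv] add [ytgge] -> 11 lines: kad kpk pvn hao tfqln sev uqo kwblj gim ytgge fulr
Hunk 5: at line 3 remove [hao,tfqln,sev] add [cgkl] -> 9 lines: kad kpk pvn cgkl uqo kwblj gim ytgge fulr
Hunk 6: at line 5 remove [kwblj] add [zcrxy,dzbi,qquwa] -> 11 lines: kad kpk pvn cgkl uqo zcrxy dzbi qquwa gim ytgge fulr
Hunk 7: at line 1 remove [kpk,pvn,cgkl] add [jcd,wix,hfbb] -> 11 lines: kad jcd wix hfbb uqo zcrxy dzbi qquwa gim ytgge fulr
Final line 4: hfbb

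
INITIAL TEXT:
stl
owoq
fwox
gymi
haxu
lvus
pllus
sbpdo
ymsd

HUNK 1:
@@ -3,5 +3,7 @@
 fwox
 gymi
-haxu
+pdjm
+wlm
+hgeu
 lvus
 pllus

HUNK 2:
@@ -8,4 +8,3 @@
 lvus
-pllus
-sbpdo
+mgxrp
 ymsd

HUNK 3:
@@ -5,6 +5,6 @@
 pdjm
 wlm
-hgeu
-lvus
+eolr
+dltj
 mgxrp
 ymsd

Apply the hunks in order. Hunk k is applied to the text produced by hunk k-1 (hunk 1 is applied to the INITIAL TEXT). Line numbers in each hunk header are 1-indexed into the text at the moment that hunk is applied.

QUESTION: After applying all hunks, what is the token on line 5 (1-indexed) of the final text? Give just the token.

Answer: pdjm

Derivation:
Hunk 1: at line 3 remove [haxu] add [pdjm,wlm,hgeu] -> 11 lines: stl owoq fwox gymi pdjm wlm hgeu lvus pllus sbpdo ymsd
Hunk 2: at line 8 remove [pllus,sbpdo] add [mgxrp] -> 10 lines: stl owoq fwox gymi pdjm wlm hgeu lvus mgxrp ymsd
Hunk 3: at line 5 remove [hgeu,lvus] add [eolr,dltj] -> 10 lines: stl owoq fwox gymi pdjm wlm eolr dltj mgxrp ymsd
Final line 5: pdjm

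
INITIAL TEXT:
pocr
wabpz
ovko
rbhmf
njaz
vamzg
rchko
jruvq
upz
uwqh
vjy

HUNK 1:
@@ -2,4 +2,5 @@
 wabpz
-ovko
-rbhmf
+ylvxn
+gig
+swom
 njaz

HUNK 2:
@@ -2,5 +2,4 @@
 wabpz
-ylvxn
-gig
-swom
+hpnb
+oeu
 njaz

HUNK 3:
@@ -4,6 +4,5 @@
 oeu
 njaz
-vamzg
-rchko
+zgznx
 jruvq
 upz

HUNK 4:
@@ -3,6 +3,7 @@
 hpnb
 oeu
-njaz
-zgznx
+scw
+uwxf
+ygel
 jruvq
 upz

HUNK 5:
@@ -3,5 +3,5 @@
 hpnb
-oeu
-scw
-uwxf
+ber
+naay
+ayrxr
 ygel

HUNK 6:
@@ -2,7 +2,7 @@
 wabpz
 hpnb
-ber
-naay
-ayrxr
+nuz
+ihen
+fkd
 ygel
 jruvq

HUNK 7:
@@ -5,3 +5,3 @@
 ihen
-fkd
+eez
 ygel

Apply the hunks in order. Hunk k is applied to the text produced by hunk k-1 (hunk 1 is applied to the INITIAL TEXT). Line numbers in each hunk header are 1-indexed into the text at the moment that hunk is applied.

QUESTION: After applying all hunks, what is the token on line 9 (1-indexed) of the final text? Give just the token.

Hunk 1: at line 2 remove [ovko,rbhmf] add [ylvxn,gig,swom] -> 12 lines: pocr wabpz ylvxn gig swom njaz vamzg rchko jruvq upz uwqh vjy
Hunk 2: at line 2 remove [ylvxn,gig,swom] add [hpnb,oeu] -> 11 lines: pocr wabpz hpnb oeu njaz vamzg rchko jruvq upz uwqh vjy
Hunk 3: at line 4 remove [vamzg,rchko] add [zgznx] -> 10 lines: pocr wabpz hpnb oeu njaz zgznx jruvq upz uwqh vjy
Hunk 4: at line 3 remove [njaz,zgznx] add [scw,uwxf,ygel] -> 11 lines: pocr wabpz hpnb oeu scw uwxf ygel jruvq upz uwqh vjy
Hunk 5: at line 3 remove [oeu,scw,uwxf] add [ber,naay,ayrxr] -> 11 lines: pocr wabpz hpnb ber naay ayrxr ygel jruvq upz uwqh vjy
Hunk 6: at line 2 remove [ber,naay,ayrxr] add [nuz,ihen,fkd] -> 11 lines: pocr wabpz hpnb nuz ihen fkd ygel jruvq upz uwqh vjy
Hunk 7: at line 5 remove [fkd] add [eez] -> 11 lines: pocr wabpz hpnb nuz ihen eez ygel jruvq upz uwqh vjy
Final line 9: upz

Answer: upz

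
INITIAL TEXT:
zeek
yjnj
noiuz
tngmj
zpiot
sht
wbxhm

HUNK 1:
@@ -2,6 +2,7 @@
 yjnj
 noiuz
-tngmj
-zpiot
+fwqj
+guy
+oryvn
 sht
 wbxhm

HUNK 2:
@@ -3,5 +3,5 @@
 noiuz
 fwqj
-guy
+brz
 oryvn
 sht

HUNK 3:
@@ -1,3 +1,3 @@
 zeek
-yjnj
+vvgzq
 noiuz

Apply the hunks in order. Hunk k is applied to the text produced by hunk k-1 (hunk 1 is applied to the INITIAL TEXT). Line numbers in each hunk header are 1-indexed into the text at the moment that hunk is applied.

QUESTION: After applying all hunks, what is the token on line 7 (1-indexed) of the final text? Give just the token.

Answer: sht

Derivation:
Hunk 1: at line 2 remove [tngmj,zpiot] add [fwqj,guy,oryvn] -> 8 lines: zeek yjnj noiuz fwqj guy oryvn sht wbxhm
Hunk 2: at line 3 remove [guy] add [brz] -> 8 lines: zeek yjnj noiuz fwqj brz oryvn sht wbxhm
Hunk 3: at line 1 remove [yjnj] add [vvgzq] -> 8 lines: zeek vvgzq noiuz fwqj brz oryvn sht wbxhm
Final line 7: sht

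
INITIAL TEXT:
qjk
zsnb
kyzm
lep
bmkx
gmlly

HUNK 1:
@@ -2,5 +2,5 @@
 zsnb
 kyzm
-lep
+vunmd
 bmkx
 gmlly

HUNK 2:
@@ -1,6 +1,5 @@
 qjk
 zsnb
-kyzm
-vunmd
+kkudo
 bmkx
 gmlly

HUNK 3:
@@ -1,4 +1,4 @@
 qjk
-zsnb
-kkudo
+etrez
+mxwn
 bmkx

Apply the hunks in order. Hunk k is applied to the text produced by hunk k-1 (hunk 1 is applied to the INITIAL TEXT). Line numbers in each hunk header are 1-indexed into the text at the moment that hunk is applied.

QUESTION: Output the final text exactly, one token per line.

Answer: qjk
etrez
mxwn
bmkx
gmlly

Derivation:
Hunk 1: at line 2 remove [lep] add [vunmd] -> 6 lines: qjk zsnb kyzm vunmd bmkx gmlly
Hunk 2: at line 1 remove [kyzm,vunmd] add [kkudo] -> 5 lines: qjk zsnb kkudo bmkx gmlly
Hunk 3: at line 1 remove [zsnb,kkudo] add [etrez,mxwn] -> 5 lines: qjk etrez mxwn bmkx gmlly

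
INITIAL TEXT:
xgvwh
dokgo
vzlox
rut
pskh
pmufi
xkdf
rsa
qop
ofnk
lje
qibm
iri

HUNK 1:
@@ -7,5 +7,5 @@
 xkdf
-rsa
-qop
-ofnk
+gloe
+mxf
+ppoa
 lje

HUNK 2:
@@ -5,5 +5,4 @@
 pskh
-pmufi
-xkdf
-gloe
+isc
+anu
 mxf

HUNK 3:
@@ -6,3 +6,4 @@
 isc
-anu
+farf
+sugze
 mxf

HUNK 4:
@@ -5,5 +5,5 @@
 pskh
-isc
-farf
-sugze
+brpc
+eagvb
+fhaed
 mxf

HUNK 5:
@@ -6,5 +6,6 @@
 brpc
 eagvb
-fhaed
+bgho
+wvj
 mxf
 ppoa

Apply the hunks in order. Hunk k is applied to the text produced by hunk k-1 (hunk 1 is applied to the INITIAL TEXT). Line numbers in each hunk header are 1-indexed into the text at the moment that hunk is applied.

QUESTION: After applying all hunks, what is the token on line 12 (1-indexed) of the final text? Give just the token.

Hunk 1: at line 7 remove [rsa,qop,ofnk] add [gloe,mxf,ppoa] -> 13 lines: xgvwh dokgo vzlox rut pskh pmufi xkdf gloe mxf ppoa lje qibm iri
Hunk 2: at line 5 remove [pmufi,xkdf,gloe] add [isc,anu] -> 12 lines: xgvwh dokgo vzlox rut pskh isc anu mxf ppoa lje qibm iri
Hunk 3: at line 6 remove [anu] add [farf,sugze] -> 13 lines: xgvwh dokgo vzlox rut pskh isc farf sugze mxf ppoa lje qibm iri
Hunk 4: at line 5 remove [isc,farf,sugze] add [brpc,eagvb,fhaed] -> 13 lines: xgvwh dokgo vzlox rut pskh brpc eagvb fhaed mxf ppoa lje qibm iri
Hunk 5: at line 6 remove [fhaed] add [bgho,wvj] -> 14 lines: xgvwh dokgo vzlox rut pskh brpc eagvb bgho wvj mxf ppoa lje qibm iri
Final line 12: lje

Answer: lje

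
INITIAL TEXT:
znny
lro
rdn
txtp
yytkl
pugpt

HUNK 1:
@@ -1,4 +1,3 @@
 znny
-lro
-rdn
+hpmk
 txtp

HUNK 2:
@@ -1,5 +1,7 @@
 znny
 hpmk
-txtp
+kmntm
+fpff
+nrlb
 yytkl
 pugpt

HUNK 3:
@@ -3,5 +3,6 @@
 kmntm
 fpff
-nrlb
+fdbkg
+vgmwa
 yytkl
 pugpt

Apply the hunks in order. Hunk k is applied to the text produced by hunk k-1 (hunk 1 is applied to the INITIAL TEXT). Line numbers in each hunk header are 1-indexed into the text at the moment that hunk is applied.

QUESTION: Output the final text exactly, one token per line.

Hunk 1: at line 1 remove [lro,rdn] add [hpmk] -> 5 lines: znny hpmk txtp yytkl pugpt
Hunk 2: at line 1 remove [txtp] add [kmntm,fpff,nrlb] -> 7 lines: znny hpmk kmntm fpff nrlb yytkl pugpt
Hunk 3: at line 3 remove [nrlb] add [fdbkg,vgmwa] -> 8 lines: znny hpmk kmntm fpff fdbkg vgmwa yytkl pugpt

Answer: znny
hpmk
kmntm
fpff
fdbkg
vgmwa
yytkl
pugpt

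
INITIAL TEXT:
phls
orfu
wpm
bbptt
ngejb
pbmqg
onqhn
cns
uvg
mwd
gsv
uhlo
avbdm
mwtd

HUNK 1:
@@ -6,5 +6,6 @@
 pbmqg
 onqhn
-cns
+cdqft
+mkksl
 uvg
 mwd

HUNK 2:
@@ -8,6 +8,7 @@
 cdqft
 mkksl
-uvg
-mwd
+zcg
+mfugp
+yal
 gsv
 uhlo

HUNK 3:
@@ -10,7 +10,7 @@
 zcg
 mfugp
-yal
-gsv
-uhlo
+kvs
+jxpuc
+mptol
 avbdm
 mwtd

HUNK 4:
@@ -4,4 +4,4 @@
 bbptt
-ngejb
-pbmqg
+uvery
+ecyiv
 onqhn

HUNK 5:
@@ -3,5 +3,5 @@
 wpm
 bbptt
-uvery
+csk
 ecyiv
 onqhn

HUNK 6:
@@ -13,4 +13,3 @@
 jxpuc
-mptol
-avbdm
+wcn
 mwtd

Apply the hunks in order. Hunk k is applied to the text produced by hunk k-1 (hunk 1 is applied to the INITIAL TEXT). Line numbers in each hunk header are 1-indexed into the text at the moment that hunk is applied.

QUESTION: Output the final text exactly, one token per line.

Hunk 1: at line 6 remove [cns] add [cdqft,mkksl] -> 15 lines: phls orfu wpm bbptt ngejb pbmqg onqhn cdqft mkksl uvg mwd gsv uhlo avbdm mwtd
Hunk 2: at line 8 remove [uvg,mwd] add [zcg,mfugp,yal] -> 16 lines: phls orfu wpm bbptt ngejb pbmqg onqhn cdqft mkksl zcg mfugp yal gsv uhlo avbdm mwtd
Hunk 3: at line 10 remove [yal,gsv,uhlo] add [kvs,jxpuc,mptol] -> 16 lines: phls orfu wpm bbptt ngejb pbmqg onqhn cdqft mkksl zcg mfugp kvs jxpuc mptol avbdm mwtd
Hunk 4: at line 4 remove [ngejb,pbmqg] add [uvery,ecyiv] -> 16 lines: phls orfu wpm bbptt uvery ecyiv onqhn cdqft mkksl zcg mfugp kvs jxpuc mptol avbdm mwtd
Hunk 5: at line 3 remove [uvery] add [csk] -> 16 lines: phls orfu wpm bbptt csk ecyiv onqhn cdqft mkksl zcg mfugp kvs jxpuc mptol avbdm mwtd
Hunk 6: at line 13 remove [mptol,avbdm] add [wcn] -> 15 lines: phls orfu wpm bbptt csk ecyiv onqhn cdqft mkksl zcg mfugp kvs jxpuc wcn mwtd

Answer: phls
orfu
wpm
bbptt
csk
ecyiv
onqhn
cdqft
mkksl
zcg
mfugp
kvs
jxpuc
wcn
mwtd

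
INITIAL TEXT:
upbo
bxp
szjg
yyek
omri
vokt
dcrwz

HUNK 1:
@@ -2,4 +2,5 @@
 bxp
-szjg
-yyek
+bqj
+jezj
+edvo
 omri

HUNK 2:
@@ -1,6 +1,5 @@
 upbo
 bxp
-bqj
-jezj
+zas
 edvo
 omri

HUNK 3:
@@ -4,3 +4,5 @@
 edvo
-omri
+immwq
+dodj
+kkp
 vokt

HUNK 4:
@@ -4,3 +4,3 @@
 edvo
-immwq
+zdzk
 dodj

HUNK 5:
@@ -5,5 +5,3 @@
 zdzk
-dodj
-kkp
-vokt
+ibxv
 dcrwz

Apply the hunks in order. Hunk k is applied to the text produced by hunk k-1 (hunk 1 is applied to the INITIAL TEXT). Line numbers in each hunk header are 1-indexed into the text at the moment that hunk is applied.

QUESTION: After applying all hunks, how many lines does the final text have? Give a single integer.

Hunk 1: at line 2 remove [szjg,yyek] add [bqj,jezj,edvo] -> 8 lines: upbo bxp bqj jezj edvo omri vokt dcrwz
Hunk 2: at line 1 remove [bqj,jezj] add [zas] -> 7 lines: upbo bxp zas edvo omri vokt dcrwz
Hunk 3: at line 4 remove [omri] add [immwq,dodj,kkp] -> 9 lines: upbo bxp zas edvo immwq dodj kkp vokt dcrwz
Hunk 4: at line 4 remove [immwq] add [zdzk] -> 9 lines: upbo bxp zas edvo zdzk dodj kkp vokt dcrwz
Hunk 5: at line 5 remove [dodj,kkp,vokt] add [ibxv] -> 7 lines: upbo bxp zas edvo zdzk ibxv dcrwz
Final line count: 7

Answer: 7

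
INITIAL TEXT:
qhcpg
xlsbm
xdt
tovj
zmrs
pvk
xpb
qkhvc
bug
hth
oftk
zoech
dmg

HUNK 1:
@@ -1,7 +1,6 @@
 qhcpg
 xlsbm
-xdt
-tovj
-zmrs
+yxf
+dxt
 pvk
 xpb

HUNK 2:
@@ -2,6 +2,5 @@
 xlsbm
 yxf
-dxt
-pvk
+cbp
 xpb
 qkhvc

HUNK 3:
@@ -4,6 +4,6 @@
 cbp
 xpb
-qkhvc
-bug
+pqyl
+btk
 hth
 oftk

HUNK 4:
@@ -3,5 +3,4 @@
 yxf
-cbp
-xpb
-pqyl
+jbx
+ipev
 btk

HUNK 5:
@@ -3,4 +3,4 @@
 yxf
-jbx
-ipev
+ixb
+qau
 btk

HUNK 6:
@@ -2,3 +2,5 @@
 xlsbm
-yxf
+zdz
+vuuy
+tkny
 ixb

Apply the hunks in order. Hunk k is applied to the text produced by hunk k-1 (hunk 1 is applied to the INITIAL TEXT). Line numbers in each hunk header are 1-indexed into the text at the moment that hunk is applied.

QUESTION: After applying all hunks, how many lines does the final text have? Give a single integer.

Hunk 1: at line 1 remove [xdt,tovj,zmrs] add [yxf,dxt] -> 12 lines: qhcpg xlsbm yxf dxt pvk xpb qkhvc bug hth oftk zoech dmg
Hunk 2: at line 2 remove [dxt,pvk] add [cbp] -> 11 lines: qhcpg xlsbm yxf cbp xpb qkhvc bug hth oftk zoech dmg
Hunk 3: at line 4 remove [qkhvc,bug] add [pqyl,btk] -> 11 lines: qhcpg xlsbm yxf cbp xpb pqyl btk hth oftk zoech dmg
Hunk 4: at line 3 remove [cbp,xpb,pqyl] add [jbx,ipev] -> 10 lines: qhcpg xlsbm yxf jbx ipev btk hth oftk zoech dmg
Hunk 5: at line 3 remove [jbx,ipev] add [ixb,qau] -> 10 lines: qhcpg xlsbm yxf ixb qau btk hth oftk zoech dmg
Hunk 6: at line 2 remove [yxf] add [zdz,vuuy,tkny] -> 12 lines: qhcpg xlsbm zdz vuuy tkny ixb qau btk hth oftk zoech dmg
Final line count: 12

Answer: 12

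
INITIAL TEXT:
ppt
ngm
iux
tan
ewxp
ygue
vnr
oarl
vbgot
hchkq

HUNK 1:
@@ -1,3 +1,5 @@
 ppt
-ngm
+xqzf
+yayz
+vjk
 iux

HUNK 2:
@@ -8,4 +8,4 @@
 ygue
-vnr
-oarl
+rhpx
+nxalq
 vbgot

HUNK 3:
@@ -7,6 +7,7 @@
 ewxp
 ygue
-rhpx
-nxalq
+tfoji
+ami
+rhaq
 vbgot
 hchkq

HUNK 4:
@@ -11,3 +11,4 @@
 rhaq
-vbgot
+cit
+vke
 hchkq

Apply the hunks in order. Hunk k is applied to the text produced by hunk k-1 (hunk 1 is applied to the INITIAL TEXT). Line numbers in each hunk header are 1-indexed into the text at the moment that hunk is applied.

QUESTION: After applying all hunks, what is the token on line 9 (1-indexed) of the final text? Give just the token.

Answer: tfoji

Derivation:
Hunk 1: at line 1 remove [ngm] add [xqzf,yayz,vjk] -> 12 lines: ppt xqzf yayz vjk iux tan ewxp ygue vnr oarl vbgot hchkq
Hunk 2: at line 8 remove [vnr,oarl] add [rhpx,nxalq] -> 12 lines: ppt xqzf yayz vjk iux tan ewxp ygue rhpx nxalq vbgot hchkq
Hunk 3: at line 7 remove [rhpx,nxalq] add [tfoji,ami,rhaq] -> 13 lines: ppt xqzf yayz vjk iux tan ewxp ygue tfoji ami rhaq vbgot hchkq
Hunk 4: at line 11 remove [vbgot] add [cit,vke] -> 14 lines: ppt xqzf yayz vjk iux tan ewxp ygue tfoji ami rhaq cit vke hchkq
Final line 9: tfoji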